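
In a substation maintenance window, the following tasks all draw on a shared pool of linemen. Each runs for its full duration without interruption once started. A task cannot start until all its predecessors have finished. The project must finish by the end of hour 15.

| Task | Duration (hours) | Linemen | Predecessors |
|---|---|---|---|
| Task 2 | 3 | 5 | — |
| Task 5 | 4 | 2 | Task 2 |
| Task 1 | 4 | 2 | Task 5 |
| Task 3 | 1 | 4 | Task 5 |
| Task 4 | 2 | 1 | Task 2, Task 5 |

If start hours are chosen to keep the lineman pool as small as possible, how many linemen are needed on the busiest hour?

5

Early-start (Task 2@1, Task 5@4, Task 1@8, Task 3@8, Task 4@8) gives peak 7: h1:5  h2:5  h3:5  h4:2  h5:2  h6:2  h7:2  h8:7  h9:3  h10:2  h11:2  h12:0  h13:0  h14:0  h15:0.
Shift Task 3→12.
Schedule Task 2@1, Task 5@4, Task 1@8, Task 3@12, Task 4@8: h1:5  h2:5  h3:5  h4:2  h5:2  h6:2  h7:2  h8:3  h9:3  h10:2  h11:2  h12:4  h13:0  h14:0  h15:0 — peak 5.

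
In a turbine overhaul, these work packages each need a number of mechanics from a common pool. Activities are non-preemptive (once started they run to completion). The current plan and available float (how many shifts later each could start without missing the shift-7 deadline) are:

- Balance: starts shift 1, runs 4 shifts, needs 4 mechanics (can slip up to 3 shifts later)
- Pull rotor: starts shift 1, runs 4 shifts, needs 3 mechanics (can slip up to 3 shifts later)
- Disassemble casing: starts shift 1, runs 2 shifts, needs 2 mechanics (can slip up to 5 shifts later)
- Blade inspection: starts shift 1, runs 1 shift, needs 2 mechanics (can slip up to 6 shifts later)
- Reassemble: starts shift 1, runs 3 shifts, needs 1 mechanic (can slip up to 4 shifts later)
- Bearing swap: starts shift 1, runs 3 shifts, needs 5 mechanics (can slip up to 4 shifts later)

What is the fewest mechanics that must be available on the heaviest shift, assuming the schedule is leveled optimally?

8

Early-start (Balance@1, Pull rotor@1, Disassemble casing@1, Blade inspection@1, Reassemble@1, Bearing swap@1) gives peak 17: s1:17  s2:15  s3:13  s4:7  s5:0  s6:0  s7:0.
Shift Disassemble casing→5, Blade inspection→7, Bearing swap→5.
Schedule Balance@1, Pull rotor@1, Disassemble casing@5, Blade inspection@7, Reassemble@1, Bearing swap@5: s1:8  s2:8  s3:8  s4:7  s5:7  s6:7  s7:7 — peak 8.
Total mechanic-shifts = 52 over 7 shifts ⇒ peak ≥ ⌈52/7⌉ = 8, so 8 is optimal.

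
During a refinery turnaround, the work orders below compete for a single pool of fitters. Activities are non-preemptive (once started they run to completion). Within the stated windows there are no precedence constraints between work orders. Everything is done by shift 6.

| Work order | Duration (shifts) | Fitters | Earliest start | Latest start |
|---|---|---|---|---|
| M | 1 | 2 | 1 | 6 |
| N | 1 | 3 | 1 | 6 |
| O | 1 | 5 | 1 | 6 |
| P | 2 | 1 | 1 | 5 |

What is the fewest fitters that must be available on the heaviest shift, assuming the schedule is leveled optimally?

5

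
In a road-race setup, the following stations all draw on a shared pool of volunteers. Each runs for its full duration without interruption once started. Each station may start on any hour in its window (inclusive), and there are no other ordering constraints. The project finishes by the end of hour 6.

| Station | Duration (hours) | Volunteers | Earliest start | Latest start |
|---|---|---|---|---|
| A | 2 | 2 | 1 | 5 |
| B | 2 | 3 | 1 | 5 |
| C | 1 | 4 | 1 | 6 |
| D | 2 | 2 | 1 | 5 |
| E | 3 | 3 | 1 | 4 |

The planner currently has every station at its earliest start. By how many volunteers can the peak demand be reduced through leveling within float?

9

Early-start peak: h1:14  h2:10  h3:3  h4:0  h5:0  h6:0 ⇒ 14.
Leveled (A@1, B@1, C@3, D@4, E@4): h1:5  h2:5  h3:4  h4:5  h5:5  h6:3 ⇒ 5.
Reduction 14 − 5 = 9.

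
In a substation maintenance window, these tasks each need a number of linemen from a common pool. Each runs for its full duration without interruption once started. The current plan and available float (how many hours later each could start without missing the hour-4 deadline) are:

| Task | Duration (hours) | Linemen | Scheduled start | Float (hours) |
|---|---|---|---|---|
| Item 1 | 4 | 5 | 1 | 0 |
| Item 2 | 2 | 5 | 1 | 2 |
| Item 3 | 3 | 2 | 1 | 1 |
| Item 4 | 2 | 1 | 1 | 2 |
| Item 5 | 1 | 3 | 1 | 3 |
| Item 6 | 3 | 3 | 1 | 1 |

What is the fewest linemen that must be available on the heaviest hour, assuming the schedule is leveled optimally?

15

Early-start (Item 1@1, Item 2@1, Item 3@1, Item 4@1, Item 5@1, Item 6@1) gives peak 19: h1:19  h2:16  h3:10  h4:5.
Shift Item 4→3, Item 6→2.
Schedule Item 1@1, Item 2@1, Item 3@1, Item 4@3, Item 5@1, Item 6@2: h1:15  h2:15  h3:11  h4:9 — peak 15.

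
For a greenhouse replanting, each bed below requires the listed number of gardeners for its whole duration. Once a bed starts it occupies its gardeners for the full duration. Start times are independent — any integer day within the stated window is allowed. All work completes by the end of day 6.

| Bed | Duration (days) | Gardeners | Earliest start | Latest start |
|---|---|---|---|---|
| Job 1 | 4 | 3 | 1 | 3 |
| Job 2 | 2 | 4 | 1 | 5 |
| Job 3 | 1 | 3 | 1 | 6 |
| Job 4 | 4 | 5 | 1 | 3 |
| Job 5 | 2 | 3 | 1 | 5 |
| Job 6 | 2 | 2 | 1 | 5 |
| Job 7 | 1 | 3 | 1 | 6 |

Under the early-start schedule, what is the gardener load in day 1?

At early start, day 1 has: Job 1, Job 2, Job 3, Job 4, Job 5, Job 6, Job 7.
Demand: 3 + 4 + 3 + 5 + 3 + 2 + 3 = 23.

23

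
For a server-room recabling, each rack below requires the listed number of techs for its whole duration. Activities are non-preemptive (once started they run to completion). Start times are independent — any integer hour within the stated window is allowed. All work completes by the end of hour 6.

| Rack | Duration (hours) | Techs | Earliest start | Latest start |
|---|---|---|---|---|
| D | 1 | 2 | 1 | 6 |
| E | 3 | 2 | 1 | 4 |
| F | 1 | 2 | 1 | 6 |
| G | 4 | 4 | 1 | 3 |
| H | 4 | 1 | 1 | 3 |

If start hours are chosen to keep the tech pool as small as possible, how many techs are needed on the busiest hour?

Early-start (D@1, E@1, F@1, G@1, H@1) gives peak 11: h1:11  h2:7  h3:7  h4:5  h5:0  h6:0.
Shift G→2.
Schedule D@1, E@1, F@1, G@2, H@1: h1:7  h2:7  h3:7  h4:5  h5:4  h6:0 — peak 7.

7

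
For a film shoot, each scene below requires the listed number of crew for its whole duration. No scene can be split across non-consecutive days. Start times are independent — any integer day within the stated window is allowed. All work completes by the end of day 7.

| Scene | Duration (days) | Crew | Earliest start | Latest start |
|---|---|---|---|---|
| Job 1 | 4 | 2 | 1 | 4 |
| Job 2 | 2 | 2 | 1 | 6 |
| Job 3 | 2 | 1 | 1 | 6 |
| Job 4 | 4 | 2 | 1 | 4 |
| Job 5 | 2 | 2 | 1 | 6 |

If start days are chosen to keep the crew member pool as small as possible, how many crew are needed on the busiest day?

5

Early-start (Job 1@1, Job 2@1, Job 3@1, Job 4@1, Job 5@1) gives peak 9: d1:9  d2:9  d3:4  d4:4  d5:0  d6:0  d7:0.
Shift Job 4→3, Job 5→5.
Schedule Job 1@1, Job 2@1, Job 3@1, Job 4@3, Job 5@5: d1:5  d2:5  d3:4  d4:4  d5:4  d6:4  d7:0 — peak 5.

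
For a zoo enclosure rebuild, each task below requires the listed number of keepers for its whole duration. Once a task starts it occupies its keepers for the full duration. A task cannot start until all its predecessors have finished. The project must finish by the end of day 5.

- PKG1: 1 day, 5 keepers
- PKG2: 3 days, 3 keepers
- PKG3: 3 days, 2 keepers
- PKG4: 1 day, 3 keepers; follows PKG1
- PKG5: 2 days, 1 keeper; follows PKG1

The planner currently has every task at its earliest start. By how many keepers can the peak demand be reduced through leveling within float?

4

Early-start peak: d1:10  d2:9  d3:6  d4:0  d5:0 ⇒ 10.
Leveled (PKG1@1, PKG2@2, PKG3@2, PKG4@5, PKG5@2): d1:5  d2:6  d3:6  d4:5  d5:3 ⇒ 6.
Reduction 10 − 6 = 4.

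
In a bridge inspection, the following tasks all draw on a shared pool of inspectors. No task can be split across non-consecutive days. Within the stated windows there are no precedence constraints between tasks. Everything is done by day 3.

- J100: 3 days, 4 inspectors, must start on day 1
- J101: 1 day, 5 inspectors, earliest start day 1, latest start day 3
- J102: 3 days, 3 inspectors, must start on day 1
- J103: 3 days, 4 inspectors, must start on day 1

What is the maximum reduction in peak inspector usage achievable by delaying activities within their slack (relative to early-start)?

0

Early-start peak: d1:16  d2:11  d3:11 ⇒ 16.
Leveled (J100@1, J101@1, J102@1, J103@1): d1:16  d2:11  d3:11 ⇒ 16.
Reduction 16 − 16 = 0.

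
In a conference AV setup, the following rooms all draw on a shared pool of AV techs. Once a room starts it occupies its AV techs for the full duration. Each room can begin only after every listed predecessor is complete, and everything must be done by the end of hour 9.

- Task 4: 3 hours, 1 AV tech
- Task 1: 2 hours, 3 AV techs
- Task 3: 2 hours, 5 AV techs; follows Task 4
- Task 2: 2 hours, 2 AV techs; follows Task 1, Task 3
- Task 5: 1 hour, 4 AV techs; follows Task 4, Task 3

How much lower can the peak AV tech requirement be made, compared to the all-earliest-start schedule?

1

Early-start peak: h1:4  h2:4  h3:1  h4:5  h5:5  h6:6  h7:2  h8:0  h9:0 ⇒ 6.
Leveled (Task 4@1, Task 1@1, Task 3@4, Task 2@6, Task 5@8): h1:4  h2:4  h3:1  h4:5  h5:5  h6:2  h7:2  h8:4  h9:0 ⇒ 5.
Reduction 6 − 5 = 1.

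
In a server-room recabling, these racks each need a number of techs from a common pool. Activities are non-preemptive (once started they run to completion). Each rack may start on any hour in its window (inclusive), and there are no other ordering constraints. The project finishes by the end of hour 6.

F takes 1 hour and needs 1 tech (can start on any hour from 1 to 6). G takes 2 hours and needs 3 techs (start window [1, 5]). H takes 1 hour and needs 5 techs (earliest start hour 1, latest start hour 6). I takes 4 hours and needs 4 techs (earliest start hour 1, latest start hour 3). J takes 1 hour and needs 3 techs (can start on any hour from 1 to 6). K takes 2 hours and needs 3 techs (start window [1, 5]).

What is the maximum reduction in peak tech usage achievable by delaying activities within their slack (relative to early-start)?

12

Early-start peak: h1:19  h2:10  h3:4  h4:4  h5:0  h6:0 ⇒ 19.
Leveled (F@1, G@1, H@6, I@2, J@1, K@3): h1:7  h2:7  h3:7  h4:7  h5:4  h6:5 ⇒ 7.
Reduction 19 − 7 = 12.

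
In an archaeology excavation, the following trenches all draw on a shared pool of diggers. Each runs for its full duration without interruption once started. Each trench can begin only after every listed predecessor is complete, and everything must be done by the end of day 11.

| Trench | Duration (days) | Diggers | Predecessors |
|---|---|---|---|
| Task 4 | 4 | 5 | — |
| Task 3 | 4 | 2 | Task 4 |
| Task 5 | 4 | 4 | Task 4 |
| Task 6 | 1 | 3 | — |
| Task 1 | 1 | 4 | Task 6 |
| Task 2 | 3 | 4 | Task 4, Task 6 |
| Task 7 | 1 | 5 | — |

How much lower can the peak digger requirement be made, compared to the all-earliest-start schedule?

Early-start peak: d1:13  d2:9  d3:5  d4:5  d5:10  d6:10  d7:10  d8:6  d9:0  d10:0  d11:0 ⇒ 13.
Leveled (Task 4@1, Task 3@5, Task 5@6, Task 6@1, Task 1@10, Task 2@9, Task 7@5): d1:8  d2:5  d3:5  d4:5  d5:7  d6:6  d7:6  d8:6  d9:8  d10:8  d11:4 ⇒ 8.
Reduction 13 − 8 = 5.

5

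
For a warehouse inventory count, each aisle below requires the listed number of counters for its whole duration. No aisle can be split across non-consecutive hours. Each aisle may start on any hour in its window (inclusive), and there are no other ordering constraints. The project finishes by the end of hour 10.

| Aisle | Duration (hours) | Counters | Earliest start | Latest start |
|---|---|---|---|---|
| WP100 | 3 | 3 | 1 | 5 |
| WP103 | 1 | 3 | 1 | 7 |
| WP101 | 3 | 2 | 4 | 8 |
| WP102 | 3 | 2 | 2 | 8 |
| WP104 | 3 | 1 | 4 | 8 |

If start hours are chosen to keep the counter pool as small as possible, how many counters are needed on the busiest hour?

3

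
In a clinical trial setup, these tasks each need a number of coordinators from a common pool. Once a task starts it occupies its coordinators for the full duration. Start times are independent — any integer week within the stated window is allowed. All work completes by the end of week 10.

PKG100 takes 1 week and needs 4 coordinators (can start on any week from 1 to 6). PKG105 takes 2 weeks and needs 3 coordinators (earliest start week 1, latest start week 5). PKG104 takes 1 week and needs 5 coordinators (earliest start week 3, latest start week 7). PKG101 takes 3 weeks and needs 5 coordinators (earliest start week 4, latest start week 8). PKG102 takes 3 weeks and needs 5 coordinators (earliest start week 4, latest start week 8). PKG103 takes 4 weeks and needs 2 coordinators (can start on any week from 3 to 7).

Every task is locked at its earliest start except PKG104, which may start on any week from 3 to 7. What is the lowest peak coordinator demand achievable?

12

PKG104@3: w1:7  w2:3  w3:7  w4:12  w5:12  w6:12  w7:0  w8:0  w9:0  w10:0 → peak 12
PKG104@4: w1:7  w2:3  w3:2  w4:17  w5:12  w6:12  w7:0  w8:0  w9:0  w10:0 → peak 17
PKG104@5: w1:7  w2:3  w3:2  w4:12  w5:17  w6:12  w7:0  w8:0  w9:0  w10:0 → peak 17
PKG104@6: w1:7  w2:3  w3:2  w4:12  w5:12  w6:17  w7:0  w8:0  w9:0  w10:0 → peak 17
PKG104@7: w1:7  w2:3  w3:2  w4:12  w5:12  w6:12  w7:5  w8:0  w9:0  w10:0 → peak 12
Best is PKG104@3, peak 12.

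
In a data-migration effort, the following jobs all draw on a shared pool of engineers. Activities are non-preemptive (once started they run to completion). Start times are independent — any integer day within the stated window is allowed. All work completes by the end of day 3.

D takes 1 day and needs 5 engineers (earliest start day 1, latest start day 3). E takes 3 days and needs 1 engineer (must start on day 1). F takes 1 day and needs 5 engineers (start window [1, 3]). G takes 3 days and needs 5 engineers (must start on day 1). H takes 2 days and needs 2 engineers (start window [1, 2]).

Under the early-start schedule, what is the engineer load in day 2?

8

At early start, day 2 has: E, G, H.
Demand: 1 + 5 + 2 = 8.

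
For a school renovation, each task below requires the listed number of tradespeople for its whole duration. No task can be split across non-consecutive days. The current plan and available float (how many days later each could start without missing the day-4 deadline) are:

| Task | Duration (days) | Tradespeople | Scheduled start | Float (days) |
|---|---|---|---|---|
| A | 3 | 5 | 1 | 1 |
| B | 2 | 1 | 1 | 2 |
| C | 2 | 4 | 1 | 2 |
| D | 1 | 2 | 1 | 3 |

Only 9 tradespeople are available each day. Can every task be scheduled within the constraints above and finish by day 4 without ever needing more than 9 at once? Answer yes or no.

Schedule A@1, B@1, C@3, D@1: d1:8  d2:6  d3:9  d4:4 — peak 9 ≤ 9.

yes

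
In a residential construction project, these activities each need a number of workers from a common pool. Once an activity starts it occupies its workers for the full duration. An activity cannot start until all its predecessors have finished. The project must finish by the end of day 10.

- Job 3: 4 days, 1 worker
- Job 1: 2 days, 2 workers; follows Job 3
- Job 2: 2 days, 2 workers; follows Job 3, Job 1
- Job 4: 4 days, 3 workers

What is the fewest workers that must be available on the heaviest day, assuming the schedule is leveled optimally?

4

Schedule Job 3@1, Job 1@5, Job 2@7, Job 4@1: d1:4  d2:4  d3:4  d4:4  d5:2  d6:2  d7:2  d8:2  d9:0  d10:0 — peak 4.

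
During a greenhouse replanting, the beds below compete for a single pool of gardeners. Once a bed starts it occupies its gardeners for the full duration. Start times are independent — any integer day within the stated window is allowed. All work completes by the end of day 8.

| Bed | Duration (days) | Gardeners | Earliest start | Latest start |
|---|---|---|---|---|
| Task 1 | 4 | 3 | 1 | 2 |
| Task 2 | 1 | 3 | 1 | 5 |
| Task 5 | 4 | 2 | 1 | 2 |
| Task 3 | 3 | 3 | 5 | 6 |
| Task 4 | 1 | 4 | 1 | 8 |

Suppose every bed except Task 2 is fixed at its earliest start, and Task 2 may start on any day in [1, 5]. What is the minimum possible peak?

Task 2@1: d1:12  d2:5  d3:5  d4:5  d5:3  d6:3  d7:3  d8:0 → peak 12
Task 2@2: d1:9  d2:8  d3:5  d4:5  d5:3  d6:3  d7:3  d8:0 → peak 9
Task 2@3: d1:9  d2:5  d3:8  d4:5  d5:3  d6:3  d7:3  d8:0 → peak 9
Task 2@4: d1:9  d2:5  d3:5  d4:8  d5:3  d6:3  d7:3  d8:0 → peak 9
Task 2@5: d1:9  d2:5  d3:5  d4:5  d5:6  d6:3  d7:3  d8:0 → peak 9
Best is Task 2@2, peak 9.

9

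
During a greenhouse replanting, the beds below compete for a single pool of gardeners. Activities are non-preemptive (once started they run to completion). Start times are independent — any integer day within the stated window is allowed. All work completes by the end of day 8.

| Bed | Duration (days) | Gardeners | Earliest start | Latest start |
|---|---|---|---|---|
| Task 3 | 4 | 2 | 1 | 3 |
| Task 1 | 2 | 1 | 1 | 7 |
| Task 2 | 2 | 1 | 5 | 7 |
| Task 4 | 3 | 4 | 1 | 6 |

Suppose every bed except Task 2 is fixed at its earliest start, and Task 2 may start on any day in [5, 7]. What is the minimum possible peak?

7

Task 2@5: d1:7  d2:7  d3:6  d4:2  d5:1  d6:1  d7:0  d8:0 → peak 7
Task 2@6: d1:7  d2:7  d3:6  d4:2  d5:0  d6:1  d7:1  d8:0 → peak 7
Task 2@7: d1:7  d2:7  d3:6  d4:2  d5:0  d6:0  d7:1  d8:1 → peak 7
Best is Task 2@5, peak 7.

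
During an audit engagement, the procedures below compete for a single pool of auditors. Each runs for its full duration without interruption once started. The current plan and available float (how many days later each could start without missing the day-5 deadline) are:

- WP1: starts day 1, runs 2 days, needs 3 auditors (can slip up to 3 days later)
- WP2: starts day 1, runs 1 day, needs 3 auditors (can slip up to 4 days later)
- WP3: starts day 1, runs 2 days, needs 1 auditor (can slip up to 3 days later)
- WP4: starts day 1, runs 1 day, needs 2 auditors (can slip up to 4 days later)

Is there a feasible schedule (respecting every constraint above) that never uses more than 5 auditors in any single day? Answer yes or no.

yes

Schedule WP1@1, WP2@3, WP3@4, WP4@4: d1:3  d2:3  d3:3  d4:3  d5:1 — peak 3 ≤ 5.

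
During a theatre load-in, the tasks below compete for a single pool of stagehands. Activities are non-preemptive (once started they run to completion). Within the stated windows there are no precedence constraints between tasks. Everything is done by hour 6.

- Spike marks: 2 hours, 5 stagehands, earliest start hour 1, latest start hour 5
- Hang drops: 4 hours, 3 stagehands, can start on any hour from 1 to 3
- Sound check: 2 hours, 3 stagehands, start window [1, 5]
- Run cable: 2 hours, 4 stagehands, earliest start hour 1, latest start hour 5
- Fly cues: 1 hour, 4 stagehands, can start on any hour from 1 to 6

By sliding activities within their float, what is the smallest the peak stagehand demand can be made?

8

Early-start (Spike marks@1, Hang drops@1, Sound check@1, Run cable@1, Fly cues@1) gives peak 19: h1:19  h2:15  h3:3  h4:3  h5:0  h6:0.
Shift Sound check→3, Run cable→5, Fly cues→5.
Schedule Spike marks@1, Hang drops@1, Sound check@3, Run cable@5, Fly cues@5: h1:8  h2:8  h3:6  h4:6  h5:8  h6:4 — peak 8.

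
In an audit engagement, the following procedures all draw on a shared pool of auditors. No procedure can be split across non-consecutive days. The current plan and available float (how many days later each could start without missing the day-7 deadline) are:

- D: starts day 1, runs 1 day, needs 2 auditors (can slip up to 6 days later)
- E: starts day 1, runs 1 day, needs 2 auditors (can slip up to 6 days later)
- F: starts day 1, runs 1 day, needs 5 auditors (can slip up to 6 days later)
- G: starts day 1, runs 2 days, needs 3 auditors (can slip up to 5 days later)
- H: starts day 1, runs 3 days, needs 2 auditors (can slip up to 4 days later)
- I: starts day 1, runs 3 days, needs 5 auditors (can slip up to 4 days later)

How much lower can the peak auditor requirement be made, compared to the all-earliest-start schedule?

13

Early-start peak: d1:19  d2:10  d3:7  d4:0  d5:0  d6:0  d7:0 ⇒ 19.
Leveled (D@1, E@1, F@4, G@2, H@1, I@5): d1:6  d2:5  d3:5  d4:5  d5:5  d6:5  d7:5 ⇒ 6.
Reduction 19 − 6 = 13.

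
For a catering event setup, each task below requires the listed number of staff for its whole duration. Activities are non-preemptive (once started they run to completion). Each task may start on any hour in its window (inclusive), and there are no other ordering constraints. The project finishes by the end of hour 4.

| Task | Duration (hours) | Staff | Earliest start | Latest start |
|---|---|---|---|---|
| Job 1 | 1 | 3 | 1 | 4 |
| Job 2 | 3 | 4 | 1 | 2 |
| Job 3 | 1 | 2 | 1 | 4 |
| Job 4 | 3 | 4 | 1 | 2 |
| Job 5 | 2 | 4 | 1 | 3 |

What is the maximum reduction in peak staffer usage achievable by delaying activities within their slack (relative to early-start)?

Early-start peak: h1:17  h2:12  h3:8  h4:0 ⇒ 17.
Leveled (Job 1@1, Job 2@1, Job 3@1, Job 4@2, Job 5@2): h1:9  h2:12  h3:12  h4:4 ⇒ 12.
Reduction 17 − 12 = 5.

5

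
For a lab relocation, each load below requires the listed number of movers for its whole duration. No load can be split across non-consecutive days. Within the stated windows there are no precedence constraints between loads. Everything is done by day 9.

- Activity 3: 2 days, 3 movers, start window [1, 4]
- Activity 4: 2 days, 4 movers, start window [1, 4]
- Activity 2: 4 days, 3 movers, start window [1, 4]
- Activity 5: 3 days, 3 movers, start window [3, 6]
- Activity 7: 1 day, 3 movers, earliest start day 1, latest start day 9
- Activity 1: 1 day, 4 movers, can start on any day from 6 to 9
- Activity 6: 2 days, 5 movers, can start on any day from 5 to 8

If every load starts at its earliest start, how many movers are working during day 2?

At early start, day 2 has: Activity 3, Activity 4, Activity 2.
Demand: 3 + 4 + 3 = 10.

10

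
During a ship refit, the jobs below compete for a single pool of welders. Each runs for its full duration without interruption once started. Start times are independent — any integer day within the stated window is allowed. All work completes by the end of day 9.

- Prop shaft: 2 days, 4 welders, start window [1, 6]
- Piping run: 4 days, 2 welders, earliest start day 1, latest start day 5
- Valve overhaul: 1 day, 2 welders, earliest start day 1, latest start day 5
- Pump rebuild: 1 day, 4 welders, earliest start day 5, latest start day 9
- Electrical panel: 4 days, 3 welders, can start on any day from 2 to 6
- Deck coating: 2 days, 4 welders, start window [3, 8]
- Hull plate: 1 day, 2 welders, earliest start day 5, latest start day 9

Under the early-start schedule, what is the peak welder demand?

9

Early-start schedule: Prop shaft@1, Piping run@1, Valve overhaul@1, Pump rebuild@5, Electrical panel@2, Deck coating@3, Hull plate@5.
Load per day: day 1: 8, day 2: 9, day 3: 9, day 4: 9, day 5: 9, day 6: 0, day 7: 0, day 8: 0, day 9: 0.
Peak is 9.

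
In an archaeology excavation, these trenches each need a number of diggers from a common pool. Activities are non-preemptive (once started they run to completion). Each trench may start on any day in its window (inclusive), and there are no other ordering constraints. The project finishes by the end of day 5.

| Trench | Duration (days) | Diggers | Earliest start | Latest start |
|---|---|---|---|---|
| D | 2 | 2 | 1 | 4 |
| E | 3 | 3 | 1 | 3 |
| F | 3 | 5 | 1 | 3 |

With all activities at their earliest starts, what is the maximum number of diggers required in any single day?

10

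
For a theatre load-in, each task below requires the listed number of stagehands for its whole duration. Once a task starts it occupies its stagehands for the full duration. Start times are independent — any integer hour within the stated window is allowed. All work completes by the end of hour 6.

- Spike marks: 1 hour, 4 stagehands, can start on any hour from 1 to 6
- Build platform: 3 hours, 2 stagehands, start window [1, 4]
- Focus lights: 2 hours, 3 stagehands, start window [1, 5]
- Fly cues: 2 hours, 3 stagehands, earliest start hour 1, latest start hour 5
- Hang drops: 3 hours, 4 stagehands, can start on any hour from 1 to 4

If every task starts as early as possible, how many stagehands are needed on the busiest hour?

16

Early-start schedule: Spike marks@1, Build platform@1, Focus lights@1, Fly cues@1, Hang drops@1.
Load per hour: hour 1: 16, hour 2: 12, hour 3: 6, hour 4: 0, hour 5: 0, hour 6: 0.
Peak is 16.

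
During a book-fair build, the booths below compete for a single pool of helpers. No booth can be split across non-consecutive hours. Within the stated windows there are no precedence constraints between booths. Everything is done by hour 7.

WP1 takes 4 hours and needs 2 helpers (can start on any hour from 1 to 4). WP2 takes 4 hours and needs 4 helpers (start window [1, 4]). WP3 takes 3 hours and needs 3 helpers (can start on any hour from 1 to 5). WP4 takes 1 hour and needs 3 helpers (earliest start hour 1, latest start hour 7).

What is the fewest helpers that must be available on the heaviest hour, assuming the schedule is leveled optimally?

Early-start (WP1@1, WP2@1, WP3@1, WP4@1) gives peak 12: h1:12  h2:9  h3:9  h4:6  h5:0  h6:0  h7:0.
Shift WP3→5, WP4→5.
Schedule WP1@1, WP2@1, WP3@5, WP4@5: h1:6  h2:6  h3:6  h4:6  h5:6  h6:3  h7:3 — peak 6.
Total helper-hours = 36 over 7 hours ⇒ peak ≥ ⌈36/7⌉ = 6, so 6 is optimal.

6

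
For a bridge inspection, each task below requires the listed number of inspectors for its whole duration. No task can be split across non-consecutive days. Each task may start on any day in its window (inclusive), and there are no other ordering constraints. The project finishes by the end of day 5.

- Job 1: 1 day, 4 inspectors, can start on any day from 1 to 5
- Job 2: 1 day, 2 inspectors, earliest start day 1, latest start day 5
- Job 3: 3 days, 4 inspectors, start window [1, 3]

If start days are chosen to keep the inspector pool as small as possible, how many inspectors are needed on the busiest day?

4

Early-start (Job 1@1, Job 2@1, Job 3@1) gives peak 10: d1:10  d2:4  d3:4  d4:0  d5:0.
Shift Job 2→2, Job 3→3.
Schedule Job 1@1, Job 2@2, Job 3@3: d1:4  d2:2  d3:4  d4:4  d5:4 — peak 4.
Total inspector-days = 18 over 5 days ⇒ peak ≥ ⌈18/5⌉ = 4, so 4 is optimal.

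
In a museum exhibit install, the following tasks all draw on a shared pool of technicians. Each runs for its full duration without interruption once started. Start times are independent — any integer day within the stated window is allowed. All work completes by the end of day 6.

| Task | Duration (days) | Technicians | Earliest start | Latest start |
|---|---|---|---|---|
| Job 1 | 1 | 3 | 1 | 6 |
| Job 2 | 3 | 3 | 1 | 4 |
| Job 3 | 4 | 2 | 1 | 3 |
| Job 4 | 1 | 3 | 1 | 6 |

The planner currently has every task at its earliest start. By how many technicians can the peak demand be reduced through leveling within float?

6

Early-start peak: d1:11  d2:5  d3:5  d4:2  d5:0  d6:0 ⇒ 11.
Leveled (Job 1@1, Job 2@2, Job 3@1, Job 4@5): d1:5  d2:5  d3:5  d4:5  d5:3  d6:0 ⇒ 5.
Reduction 11 − 5 = 6.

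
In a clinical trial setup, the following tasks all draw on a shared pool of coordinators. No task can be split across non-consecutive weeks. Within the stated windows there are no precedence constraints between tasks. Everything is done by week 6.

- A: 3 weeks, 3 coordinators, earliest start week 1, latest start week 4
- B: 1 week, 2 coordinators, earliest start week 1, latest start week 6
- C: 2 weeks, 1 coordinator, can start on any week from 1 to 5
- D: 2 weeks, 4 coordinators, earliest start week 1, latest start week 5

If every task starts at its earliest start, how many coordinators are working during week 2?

At early start, week 2 has: A, C, D.
Demand: 3 + 1 + 4 = 8.

8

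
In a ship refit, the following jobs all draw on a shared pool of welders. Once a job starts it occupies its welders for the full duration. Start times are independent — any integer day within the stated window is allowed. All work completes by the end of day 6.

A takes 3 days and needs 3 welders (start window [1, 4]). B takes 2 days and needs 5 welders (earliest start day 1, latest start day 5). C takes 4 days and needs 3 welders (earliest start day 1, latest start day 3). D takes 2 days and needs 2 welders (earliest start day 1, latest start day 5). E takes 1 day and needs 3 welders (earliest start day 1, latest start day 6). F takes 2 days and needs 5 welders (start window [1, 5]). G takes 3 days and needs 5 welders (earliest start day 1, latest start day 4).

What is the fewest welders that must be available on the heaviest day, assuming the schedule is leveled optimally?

11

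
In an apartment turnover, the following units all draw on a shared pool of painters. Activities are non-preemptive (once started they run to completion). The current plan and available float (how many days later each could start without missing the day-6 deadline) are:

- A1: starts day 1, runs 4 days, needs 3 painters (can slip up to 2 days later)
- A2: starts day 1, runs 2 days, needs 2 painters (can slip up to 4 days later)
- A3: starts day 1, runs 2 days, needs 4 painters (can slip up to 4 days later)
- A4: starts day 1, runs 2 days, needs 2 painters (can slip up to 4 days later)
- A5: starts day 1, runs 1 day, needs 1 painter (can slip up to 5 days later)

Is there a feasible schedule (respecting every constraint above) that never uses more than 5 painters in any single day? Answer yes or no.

Schedule A1@1, A2@1, A3@5, A4@3, A5@5: d1:5  d2:5  d3:5  d4:5  d5:5  d6:4 — peak 5 ≤ 5.

yes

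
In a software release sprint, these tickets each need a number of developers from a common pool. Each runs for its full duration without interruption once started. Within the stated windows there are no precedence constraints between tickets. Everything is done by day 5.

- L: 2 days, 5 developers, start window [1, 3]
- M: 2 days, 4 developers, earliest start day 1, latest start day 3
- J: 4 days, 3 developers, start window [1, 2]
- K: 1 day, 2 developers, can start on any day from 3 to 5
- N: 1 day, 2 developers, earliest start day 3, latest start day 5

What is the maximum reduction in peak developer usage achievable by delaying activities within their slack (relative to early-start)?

4

Early-start peak: d1:12  d2:12  d3:7  d4:3  d5:0 ⇒ 12.
Leveled (L@1, M@3, J@1, K@5, N@5): d1:8  d2:8  d3:7  d4:7  d5:4 ⇒ 8.
Reduction 12 − 8 = 4.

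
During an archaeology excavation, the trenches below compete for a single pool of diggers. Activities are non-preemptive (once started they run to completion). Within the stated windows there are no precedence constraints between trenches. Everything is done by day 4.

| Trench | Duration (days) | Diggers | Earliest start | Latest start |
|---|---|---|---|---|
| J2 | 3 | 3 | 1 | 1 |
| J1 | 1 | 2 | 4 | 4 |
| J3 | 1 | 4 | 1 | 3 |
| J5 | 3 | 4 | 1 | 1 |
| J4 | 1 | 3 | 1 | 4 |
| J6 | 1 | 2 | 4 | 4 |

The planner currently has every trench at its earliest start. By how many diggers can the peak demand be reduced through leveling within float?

3

Early-start peak: d1:14  d2:7  d3:7  d4:4 ⇒ 14.
Leveled (J2@1, J1@4, J3@1, J5@1, J4@2, J6@4): d1:11  d2:10  d3:7  d4:4 ⇒ 11.
Reduction 14 − 11 = 3.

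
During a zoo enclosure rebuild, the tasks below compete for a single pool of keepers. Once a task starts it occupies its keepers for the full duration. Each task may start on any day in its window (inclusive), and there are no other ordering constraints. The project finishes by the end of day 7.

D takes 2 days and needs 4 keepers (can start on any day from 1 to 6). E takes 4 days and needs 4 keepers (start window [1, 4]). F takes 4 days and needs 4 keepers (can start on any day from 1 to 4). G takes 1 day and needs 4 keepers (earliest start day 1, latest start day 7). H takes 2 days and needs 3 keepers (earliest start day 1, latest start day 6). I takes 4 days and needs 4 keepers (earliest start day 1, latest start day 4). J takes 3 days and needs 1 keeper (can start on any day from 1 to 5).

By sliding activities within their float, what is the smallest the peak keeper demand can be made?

12

Early-start (D@1, E@1, F@1, G@1, H@1, I@1, J@1) gives peak 24: d1:24  d2:20  d3:13  d4:12  d5:0  d6:0  d7:0.
Shift G→3, H→5, I→4, J→5.
Schedule D@1, E@1, F@1, G@3, H@5, I@4, J@5: d1:12  d2:12  d3:12  d4:12  d5:8  d6:8  d7:5 — peak 12.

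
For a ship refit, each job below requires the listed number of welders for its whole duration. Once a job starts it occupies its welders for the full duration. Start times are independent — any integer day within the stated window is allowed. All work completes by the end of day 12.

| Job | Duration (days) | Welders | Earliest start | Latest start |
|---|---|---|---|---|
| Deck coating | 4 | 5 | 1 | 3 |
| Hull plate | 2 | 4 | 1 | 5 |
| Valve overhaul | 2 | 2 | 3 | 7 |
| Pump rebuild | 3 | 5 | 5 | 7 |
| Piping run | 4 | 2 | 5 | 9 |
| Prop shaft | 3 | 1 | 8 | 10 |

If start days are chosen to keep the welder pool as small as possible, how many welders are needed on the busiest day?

7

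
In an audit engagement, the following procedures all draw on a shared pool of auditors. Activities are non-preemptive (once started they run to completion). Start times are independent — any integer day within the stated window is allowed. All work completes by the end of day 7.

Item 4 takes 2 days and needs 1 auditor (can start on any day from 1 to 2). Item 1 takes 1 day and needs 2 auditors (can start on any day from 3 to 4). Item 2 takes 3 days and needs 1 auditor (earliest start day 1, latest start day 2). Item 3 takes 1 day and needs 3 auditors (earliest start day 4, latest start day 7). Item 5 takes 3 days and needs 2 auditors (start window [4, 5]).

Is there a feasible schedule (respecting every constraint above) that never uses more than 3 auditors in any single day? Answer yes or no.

Schedule Item 4@1, Item 1@3, Item 2@1, Item 3@4, Item 5@5: d1:2  d2:2  d3:3  d4:3  d5:2  d6:2  d7:2 — peak 3 ≤ 3.

yes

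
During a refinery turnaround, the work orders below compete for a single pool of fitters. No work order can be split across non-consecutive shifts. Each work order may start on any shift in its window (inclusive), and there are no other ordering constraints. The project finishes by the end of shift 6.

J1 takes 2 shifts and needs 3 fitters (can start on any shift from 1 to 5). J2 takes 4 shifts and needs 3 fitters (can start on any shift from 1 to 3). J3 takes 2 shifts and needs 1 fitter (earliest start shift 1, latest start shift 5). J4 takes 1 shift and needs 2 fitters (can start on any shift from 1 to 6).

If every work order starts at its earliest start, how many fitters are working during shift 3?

3

At early start, shift 3 has: J2.
Demand: 3 = 3.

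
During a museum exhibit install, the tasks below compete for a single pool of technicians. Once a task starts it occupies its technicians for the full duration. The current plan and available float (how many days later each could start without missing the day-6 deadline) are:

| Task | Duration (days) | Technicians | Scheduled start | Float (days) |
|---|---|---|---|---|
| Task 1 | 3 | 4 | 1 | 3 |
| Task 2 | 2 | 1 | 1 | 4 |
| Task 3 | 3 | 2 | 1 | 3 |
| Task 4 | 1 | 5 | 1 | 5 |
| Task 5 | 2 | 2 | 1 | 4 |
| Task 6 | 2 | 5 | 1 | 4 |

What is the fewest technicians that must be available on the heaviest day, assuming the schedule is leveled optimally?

7

Early-start (Task 1@1, Task 2@1, Task 3@1, Task 4@1, Task 5@1, Task 6@1) gives peak 19: d1:19  d2:14  d3:6  d4:0  d5:0  d6:0.
Shift Task 4→4, Task 5→4, Task 6→5.
Schedule Task 1@1, Task 2@1, Task 3@1, Task 4@4, Task 5@4, Task 6@5: d1:7  d2:7  d3:6  d4:7  d5:7  d6:5 — peak 7.
Total technician-days = 39 over 6 days ⇒ peak ≥ ⌈39/6⌉ = 7, so 7 is optimal.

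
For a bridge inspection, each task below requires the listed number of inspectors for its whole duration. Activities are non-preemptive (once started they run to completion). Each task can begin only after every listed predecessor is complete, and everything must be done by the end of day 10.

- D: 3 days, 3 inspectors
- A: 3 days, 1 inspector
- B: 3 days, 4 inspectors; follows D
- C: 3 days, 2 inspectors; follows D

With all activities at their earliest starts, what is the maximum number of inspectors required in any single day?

Early-start schedule: D@1, A@1, B@4, C@4.
Load per day: day 1: 4, day 2: 4, day 3: 4, day 4: 6, day 5: 6, day 6: 6, day 7: 0, day 8: 0, day 9: 0, day 10: 0.
Peak is 6.

6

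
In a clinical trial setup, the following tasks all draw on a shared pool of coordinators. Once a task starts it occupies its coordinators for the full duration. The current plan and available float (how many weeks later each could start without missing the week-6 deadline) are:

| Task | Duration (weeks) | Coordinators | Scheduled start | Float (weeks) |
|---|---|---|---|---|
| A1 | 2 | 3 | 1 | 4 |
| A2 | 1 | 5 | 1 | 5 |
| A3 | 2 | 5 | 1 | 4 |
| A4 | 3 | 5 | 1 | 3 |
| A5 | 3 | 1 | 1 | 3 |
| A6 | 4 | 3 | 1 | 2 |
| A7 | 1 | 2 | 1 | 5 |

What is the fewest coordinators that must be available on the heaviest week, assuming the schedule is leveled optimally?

Early-start (A1@1, A2@1, A3@1, A4@1, A5@1, A6@1, A7@1) gives peak 24: w1:24  w2:17  w3:9  w4:3  w5:0  w6:0.
Shift A3→2, A4→4, A6→3, A7→4.
Schedule A1@1, A2@1, A3@2, A4@4, A5@1, A6@3, A7@4: w1:9  w2:9  w3:9  w4:10  w5:8  w6:8 — peak 10.

10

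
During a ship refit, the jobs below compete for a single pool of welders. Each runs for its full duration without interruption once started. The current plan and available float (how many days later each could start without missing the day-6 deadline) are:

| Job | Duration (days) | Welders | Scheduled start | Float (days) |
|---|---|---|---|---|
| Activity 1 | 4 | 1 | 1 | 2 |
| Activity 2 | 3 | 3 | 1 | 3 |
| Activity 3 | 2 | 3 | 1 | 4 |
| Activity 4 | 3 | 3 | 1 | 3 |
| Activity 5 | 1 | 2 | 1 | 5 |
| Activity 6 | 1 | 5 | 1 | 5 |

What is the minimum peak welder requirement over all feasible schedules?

7

Early-start (Activity 1@1, Activity 2@1, Activity 3@1, Activity 4@1, Activity 5@1, Activity 6@1) gives peak 17: d1:17  d2:10  d3:7  d4:1  d5:0  d6:0.
Shift Activity 4→3, Activity 5→4, Activity 6→6.
Schedule Activity 1@1, Activity 2@1, Activity 3@1, Activity 4@3, Activity 5@4, Activity 6@6: d1:7  d2:7  d3:7  d4:6  d5:3  d6:5 — peak 7.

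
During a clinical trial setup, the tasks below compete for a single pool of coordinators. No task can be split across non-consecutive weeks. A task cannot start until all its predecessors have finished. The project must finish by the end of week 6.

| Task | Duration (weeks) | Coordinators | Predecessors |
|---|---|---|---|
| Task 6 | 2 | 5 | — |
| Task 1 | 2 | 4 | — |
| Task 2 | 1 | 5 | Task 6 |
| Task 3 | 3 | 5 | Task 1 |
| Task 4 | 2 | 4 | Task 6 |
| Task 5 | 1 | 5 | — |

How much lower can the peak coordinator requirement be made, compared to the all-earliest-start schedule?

Early-start peak: w1:14  w2:9  w3:14  w4:9  w5:5  w6:0 ⇒ 14.
Leveled (Task 6@1, Task 1@1, Task 2@3, Task 3@3, Task 4@4, Task 5@6): w1:9  w2:9  w3:10  w4:9  w5:9  w6:5 ⇒ 10.
Reduction 14 − 10 = 4.

4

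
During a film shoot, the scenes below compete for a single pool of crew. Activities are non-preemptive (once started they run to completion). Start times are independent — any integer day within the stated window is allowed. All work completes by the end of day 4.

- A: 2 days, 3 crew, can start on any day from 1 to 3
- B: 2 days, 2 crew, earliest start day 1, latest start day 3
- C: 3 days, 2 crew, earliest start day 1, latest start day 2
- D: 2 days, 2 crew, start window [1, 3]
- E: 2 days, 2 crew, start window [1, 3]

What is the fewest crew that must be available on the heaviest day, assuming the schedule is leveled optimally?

7

Early-start (A@1, B@1, C@1, D@1, E@1) gives peak 11: d1:11  d2:11  d3:2  d4:0.
Shift D→3, E→3.
Schedule A@1, B@1, C@1, D@3, E@3: d1:7  d2:7  d3:6  d4:4 — peak 7.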